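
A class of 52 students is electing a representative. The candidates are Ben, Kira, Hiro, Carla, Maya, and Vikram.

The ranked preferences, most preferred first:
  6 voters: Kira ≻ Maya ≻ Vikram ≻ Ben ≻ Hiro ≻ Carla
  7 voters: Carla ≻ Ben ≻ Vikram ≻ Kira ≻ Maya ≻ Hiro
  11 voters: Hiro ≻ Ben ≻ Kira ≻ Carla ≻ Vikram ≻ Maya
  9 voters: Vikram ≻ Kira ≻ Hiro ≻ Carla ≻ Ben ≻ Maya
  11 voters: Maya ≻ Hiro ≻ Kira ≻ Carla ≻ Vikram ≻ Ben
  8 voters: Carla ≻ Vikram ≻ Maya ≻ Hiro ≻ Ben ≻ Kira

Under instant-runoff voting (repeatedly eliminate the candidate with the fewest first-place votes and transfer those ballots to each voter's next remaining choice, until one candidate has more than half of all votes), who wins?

Round 1: Ben 0, Kira 6, Hiro 11, Carla 15, Maya 11, Vikram 9. Ben eliminated.
Round 2: Kira 6, Hiro 11, Carla 15, Maya 11, Vikram 9. Kira eliminated.
Round 3: Hiro 11, Carla 15, Maya 17, Vikram 9. Vikram eliminated.
Round 4: Hiro 20, Carla 15, Maya 17. Carla eliminated.
Round 5: Hiro 20, Maya 32. Maya has a majority (≥27).

Maya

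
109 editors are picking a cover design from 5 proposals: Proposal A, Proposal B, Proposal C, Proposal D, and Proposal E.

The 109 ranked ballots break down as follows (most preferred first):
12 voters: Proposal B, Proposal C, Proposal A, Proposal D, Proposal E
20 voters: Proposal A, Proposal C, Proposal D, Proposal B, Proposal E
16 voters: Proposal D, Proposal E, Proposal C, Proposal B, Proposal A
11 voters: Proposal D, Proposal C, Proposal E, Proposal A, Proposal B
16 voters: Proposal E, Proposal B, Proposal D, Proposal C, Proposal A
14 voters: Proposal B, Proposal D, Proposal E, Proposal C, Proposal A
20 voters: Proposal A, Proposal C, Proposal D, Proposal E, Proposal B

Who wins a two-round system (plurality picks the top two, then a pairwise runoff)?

Proposal D

Round 1 first-place votes: Proposal A 40, Proposal B 26, Proposal C 0, Proposal D 27, Proposal E 16. Proposal A and Proposal D advance.
Runoff: Proposal A is ranked above Proposal D on 52 ballots, Proposal D above Proposal A on 57.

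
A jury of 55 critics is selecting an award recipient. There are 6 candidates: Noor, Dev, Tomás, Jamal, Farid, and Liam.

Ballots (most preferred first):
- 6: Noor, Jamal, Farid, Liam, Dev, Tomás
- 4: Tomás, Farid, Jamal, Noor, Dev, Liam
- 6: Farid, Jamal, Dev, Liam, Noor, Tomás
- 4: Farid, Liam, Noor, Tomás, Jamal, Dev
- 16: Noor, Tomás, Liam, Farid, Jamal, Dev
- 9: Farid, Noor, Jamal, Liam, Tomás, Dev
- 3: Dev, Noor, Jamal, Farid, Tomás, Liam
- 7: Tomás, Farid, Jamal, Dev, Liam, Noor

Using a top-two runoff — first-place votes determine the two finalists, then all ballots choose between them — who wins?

Round 1 first-place votes: Noor 22, Dev 3, Tomás 11, Jamal 0, Farid 19, Liam 0. Noor and Farid advance.
Runoff: Noor is ranked above Farid on 25 ballots, Farid above Noor on 30.

Farid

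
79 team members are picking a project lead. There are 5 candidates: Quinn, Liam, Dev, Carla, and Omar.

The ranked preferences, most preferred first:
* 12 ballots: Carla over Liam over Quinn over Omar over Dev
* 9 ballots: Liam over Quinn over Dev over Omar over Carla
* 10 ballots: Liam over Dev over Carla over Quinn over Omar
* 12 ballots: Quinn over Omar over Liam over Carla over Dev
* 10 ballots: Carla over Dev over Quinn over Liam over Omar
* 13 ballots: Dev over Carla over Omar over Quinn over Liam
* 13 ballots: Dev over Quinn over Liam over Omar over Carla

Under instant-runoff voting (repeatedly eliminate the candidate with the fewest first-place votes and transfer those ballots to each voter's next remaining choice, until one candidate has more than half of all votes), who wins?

Liam

Round 1: Quinn 12, Liam 19, Dev 26, Carla 22, Omar 0. Omar eliminated.
Round 2: Quinn 12, Liam 19, Dev 26, Carla 22. Quinn eliminated.
Round 3: Liam 31, Dev 26, Carla 22. Carla eliminated.
Round 4: Liam 43, Dev 36. Liam has a majority (≥40).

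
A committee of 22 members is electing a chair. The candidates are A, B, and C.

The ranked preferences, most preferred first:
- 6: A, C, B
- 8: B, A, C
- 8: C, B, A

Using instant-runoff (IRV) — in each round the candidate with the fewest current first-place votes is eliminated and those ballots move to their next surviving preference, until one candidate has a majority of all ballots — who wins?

Round 1: A 6, B 8, C 8. A eliminated.
Round 2: B 8, C 14. C has a majority (≥12).

C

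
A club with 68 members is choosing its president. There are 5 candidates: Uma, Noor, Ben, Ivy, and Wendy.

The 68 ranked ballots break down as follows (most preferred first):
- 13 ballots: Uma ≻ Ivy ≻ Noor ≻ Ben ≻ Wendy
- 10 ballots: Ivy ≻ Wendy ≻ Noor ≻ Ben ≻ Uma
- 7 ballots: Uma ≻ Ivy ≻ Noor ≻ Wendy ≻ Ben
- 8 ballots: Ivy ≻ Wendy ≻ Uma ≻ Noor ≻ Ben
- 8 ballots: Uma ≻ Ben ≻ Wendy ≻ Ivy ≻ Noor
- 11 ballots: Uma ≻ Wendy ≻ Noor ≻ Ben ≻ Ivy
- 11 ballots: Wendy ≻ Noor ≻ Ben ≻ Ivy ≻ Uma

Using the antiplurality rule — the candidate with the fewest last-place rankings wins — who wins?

Last-place votes: Uma 21, Noor 8, Ben 15, Ivy 11, Wendy 13.

Noor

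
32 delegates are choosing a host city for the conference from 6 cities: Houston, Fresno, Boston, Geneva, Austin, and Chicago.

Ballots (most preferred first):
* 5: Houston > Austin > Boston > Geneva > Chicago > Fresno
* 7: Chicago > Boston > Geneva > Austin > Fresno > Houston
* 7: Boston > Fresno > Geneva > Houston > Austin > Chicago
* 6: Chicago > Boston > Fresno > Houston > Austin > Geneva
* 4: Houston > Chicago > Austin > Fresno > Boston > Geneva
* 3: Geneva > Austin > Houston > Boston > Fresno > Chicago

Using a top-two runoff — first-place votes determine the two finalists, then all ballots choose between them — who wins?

Round 1 first-place votes: Houston 9, Fresno 0, Boston 7, Geneva 3, Austin 0, Chicago 13. Chicago and Houston advance.
Runoff: Chicago is ranked above Houston on 13 ballots, Houston above Chicago on 19.

Houston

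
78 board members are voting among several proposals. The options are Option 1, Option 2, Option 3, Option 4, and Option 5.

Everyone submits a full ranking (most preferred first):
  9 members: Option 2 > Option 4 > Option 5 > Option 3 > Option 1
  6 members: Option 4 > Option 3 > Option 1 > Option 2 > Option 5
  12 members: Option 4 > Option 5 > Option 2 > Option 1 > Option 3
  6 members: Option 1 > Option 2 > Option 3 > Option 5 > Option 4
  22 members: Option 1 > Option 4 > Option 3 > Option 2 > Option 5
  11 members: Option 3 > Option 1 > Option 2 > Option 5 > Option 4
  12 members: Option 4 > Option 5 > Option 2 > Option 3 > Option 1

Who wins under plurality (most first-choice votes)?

First-place votes: Option 1 28, Option 2 9, Option 3 11, Option 4 30, Option 5 0.

Option 4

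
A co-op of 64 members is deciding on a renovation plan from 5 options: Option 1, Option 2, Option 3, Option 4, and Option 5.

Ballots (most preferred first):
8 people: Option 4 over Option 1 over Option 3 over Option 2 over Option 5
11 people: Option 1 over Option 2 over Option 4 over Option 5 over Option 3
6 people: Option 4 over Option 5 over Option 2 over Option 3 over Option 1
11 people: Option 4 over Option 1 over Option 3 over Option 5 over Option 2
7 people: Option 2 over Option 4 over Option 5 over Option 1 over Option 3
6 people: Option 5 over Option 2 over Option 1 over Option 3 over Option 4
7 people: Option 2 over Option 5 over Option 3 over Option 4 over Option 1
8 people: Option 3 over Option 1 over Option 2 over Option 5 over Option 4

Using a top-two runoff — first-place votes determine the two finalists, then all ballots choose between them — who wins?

Round 1 first-place votes: Option 1 11, Option 2 14, Option 3 8, Option 4 25, Option 5 6. Option 4 and Option 2 advance.
Runoff: Option 4 is ranked above Option 2 on 25 ballots, Option 2 above Option 4 on 39.

Option 2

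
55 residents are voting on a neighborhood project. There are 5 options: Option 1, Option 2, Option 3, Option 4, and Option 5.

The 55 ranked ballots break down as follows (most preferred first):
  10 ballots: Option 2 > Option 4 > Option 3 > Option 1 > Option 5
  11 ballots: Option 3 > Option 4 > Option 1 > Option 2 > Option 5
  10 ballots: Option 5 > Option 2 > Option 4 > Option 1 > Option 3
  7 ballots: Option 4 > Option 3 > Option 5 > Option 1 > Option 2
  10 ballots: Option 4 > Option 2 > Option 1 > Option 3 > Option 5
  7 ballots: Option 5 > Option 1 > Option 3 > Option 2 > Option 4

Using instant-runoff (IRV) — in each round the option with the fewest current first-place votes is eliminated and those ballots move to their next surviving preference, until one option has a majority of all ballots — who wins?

Round 1: Option 1 0, Option 2 10, Option 3 11, Option 4 17, Option 5 17. Option 1 eliminated.
Round 2: Option 2 10, Option 3 11, Option 4 17, Option 5 17. Option 2 eliminated.
Round 3: Option 3 11, Option 4 27, Option 5 17. Option 3 eliminated.
Round 4: Option 4 38, Option 5 17. Option 4 has a majority (≥28).

Option 4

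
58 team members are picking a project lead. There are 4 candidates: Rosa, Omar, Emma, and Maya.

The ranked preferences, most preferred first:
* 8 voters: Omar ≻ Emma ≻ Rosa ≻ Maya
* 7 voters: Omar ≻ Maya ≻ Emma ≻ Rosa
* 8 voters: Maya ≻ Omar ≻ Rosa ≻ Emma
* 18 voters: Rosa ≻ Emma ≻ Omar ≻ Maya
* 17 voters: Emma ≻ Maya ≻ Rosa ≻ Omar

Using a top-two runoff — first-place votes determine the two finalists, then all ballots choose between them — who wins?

Emma

Round 1 first-place votes: Rosa 18, Omar 15, Emma 17, Maya 8. Rosa and Emma advance.
Runoff: Rosa is ranked above Emma on 26 ballots, Emma above Rosa on 32.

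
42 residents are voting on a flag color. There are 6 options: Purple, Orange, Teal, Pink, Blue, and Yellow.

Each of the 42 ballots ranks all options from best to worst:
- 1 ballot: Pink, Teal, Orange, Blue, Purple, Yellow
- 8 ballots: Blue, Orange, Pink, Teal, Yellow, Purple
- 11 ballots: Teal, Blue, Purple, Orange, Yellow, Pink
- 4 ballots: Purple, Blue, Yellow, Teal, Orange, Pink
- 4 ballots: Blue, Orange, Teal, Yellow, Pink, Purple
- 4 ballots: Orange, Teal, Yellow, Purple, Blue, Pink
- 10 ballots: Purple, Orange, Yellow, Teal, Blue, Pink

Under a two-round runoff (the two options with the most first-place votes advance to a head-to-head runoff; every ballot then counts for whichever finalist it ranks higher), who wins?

Blue

Round 1 first-place votes: Purple 14, Orange 4, Teal 11, Pink 1, Blue 12, Yellow 0. Purple and Blue advance.
Runoff: Purple is ranked above Blue on 18 ballots, Blue above Purple on 24.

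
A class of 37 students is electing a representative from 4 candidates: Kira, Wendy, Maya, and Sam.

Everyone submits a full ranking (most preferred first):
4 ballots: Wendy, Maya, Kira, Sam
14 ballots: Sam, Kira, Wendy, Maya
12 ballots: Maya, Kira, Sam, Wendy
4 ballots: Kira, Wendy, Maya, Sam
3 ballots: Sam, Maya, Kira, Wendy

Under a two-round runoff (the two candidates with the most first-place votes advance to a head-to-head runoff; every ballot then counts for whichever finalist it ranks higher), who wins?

Round 1 first-place votes: Kira 4, Wendy 4, Maya 12, Sam 17. Sam and Maya advance.
Runoff: Sam is ranked above Maya on 17 ballots, Maya above Sam on 20.

Maya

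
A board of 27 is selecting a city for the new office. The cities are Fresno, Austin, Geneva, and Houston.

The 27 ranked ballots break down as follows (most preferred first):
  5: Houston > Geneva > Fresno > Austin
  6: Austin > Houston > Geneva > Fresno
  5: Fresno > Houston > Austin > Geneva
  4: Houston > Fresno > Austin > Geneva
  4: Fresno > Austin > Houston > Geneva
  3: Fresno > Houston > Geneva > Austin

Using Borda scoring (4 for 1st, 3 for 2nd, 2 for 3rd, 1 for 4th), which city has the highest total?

Houston

Fresno: 5×2 + 6×1 + 5×4 + 4×3 + 4×4 + 3×4 = 76
Austin: 5×1 + 6×4 + 5×2 + 4×2 + 4×3 + 3×1 = 62
Geneva: 5×3 + 6×2 + 5×1 + 4×1 + 4×1 + 3×2 = 46
Houston: 5×4 + 6×3 + 5×3 + 4×4 + 4×2 + 3×3 = 86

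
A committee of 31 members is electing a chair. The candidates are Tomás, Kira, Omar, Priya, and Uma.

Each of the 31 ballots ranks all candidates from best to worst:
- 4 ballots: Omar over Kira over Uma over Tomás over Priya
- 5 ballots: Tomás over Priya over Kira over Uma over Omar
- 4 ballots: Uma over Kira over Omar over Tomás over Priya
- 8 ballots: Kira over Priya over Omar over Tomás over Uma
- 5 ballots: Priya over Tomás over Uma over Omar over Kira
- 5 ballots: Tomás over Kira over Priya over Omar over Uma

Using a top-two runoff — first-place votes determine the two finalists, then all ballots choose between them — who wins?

Round 1 first-place votes: Tomás 10, Kira 8, Omar 4, Priya 5, Uma 4. Tomás and Kira advance.
Runoff: Tomás is ranked above Kira on 15 ballots, Kira above Tomás on 16.

Kira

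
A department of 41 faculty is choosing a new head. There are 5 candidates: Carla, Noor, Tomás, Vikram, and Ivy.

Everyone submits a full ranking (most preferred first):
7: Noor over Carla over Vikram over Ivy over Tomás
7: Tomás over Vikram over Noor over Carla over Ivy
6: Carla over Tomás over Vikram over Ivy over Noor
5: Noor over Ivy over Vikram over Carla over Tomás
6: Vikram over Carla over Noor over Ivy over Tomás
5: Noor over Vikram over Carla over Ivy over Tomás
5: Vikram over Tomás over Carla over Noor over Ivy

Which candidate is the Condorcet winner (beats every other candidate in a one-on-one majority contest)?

Vikram vs Carla: 28–13
Vikram vs Noor: 24–17
Vikram vs Tomás: 28–13
Vikram vs Ivy: 36–5
Vikram beats every other candidate.

Vikram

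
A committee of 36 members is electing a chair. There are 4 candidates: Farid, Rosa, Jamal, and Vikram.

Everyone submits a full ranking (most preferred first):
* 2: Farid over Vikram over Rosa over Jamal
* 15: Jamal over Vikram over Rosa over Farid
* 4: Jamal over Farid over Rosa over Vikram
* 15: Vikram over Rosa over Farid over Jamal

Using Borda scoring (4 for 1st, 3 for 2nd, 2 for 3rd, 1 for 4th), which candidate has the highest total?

Farid: 2×4 + 15×1 + 4×3 + 15×2 = 65
Rosa: 2×2 + 15×2 + 4×2 + 15×3 = 87
Jamal: 2×1 + 15×4 + 4×4 + 15×1 = 93
Vikram: 2×3 + 15×3 + 4×1 + 15×4 = 115

Vikram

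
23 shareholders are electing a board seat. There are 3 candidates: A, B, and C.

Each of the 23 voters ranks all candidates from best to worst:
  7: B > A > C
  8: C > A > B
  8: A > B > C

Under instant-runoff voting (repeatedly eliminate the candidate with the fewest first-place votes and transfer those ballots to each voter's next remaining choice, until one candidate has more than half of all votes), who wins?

A

Round 1: A 8, B 7, C 8. B eliminated.
Round 2: A 15, C 8. A has a majority (≥12).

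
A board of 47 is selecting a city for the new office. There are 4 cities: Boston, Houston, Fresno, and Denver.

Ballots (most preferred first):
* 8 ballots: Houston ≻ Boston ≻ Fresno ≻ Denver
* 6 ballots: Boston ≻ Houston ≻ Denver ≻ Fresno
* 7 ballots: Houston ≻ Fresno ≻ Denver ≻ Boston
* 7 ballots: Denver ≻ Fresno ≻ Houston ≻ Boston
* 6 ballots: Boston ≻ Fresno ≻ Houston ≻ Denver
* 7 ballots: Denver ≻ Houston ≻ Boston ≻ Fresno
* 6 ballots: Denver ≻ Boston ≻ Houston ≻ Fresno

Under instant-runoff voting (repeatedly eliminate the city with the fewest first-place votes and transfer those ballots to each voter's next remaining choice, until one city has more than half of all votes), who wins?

Houston

Round 1: Boston 12, Houston 15, Fresno 0, Denver 20. Fresno eliminated.
Round 2: Boston 12, Houston 15, Denver 20. Boston eliminated.
Round 3: Houston 27, Denver 20. Houston has a majority (≥24).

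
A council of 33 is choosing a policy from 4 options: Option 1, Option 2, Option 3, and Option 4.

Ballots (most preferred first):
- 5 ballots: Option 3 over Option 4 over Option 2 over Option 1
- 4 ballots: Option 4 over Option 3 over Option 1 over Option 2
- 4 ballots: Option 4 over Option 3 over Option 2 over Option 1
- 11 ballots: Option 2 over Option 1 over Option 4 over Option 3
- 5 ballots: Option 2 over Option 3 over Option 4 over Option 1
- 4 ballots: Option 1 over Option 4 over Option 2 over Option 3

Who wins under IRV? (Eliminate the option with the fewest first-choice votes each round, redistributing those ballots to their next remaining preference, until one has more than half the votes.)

Round 1: Option 1 4, Option 2 16, Option 3 5, Option 4 8. Option 1 eliminated.
Round 2: Option 2 16, Option 3 5, Option 4 12. Option 3 eliminated.
Round 3: Option 2 16, Option 4 17. Option 4 has a majority (≥17).

Option 4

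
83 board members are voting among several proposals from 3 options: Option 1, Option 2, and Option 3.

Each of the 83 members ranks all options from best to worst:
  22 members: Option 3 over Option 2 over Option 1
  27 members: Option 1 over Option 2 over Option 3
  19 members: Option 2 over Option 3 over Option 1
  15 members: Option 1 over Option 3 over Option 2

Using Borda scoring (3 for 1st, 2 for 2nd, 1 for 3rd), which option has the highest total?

Option 2

Option 1: 22×1 + 27×3 + 19×1 + 15×3 = 167
Option 2: 22×2 + 27×2 + 19×3 + 15×1 = 170
Option 3: 22×3 + 27×1 + 19×2 + 15×2 = 161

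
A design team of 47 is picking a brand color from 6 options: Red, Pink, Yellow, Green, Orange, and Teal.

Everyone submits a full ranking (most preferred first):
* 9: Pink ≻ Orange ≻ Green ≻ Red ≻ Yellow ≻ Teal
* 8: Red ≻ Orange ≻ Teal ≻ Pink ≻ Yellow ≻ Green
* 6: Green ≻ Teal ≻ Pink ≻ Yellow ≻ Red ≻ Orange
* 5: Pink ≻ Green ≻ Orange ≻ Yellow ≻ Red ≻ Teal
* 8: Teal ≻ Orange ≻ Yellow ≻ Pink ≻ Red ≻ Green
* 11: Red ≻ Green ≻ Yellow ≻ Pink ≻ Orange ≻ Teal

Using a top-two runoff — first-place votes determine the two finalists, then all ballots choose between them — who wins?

Round 1 first-place votes: Red 19, Pink 14, Yellow 0, Green 6, Orange 0, Teal 8. Red and Pink advance.
Runoff: Red is ranked above Pink on 19 ballots, Pink above Red on 28.

Pink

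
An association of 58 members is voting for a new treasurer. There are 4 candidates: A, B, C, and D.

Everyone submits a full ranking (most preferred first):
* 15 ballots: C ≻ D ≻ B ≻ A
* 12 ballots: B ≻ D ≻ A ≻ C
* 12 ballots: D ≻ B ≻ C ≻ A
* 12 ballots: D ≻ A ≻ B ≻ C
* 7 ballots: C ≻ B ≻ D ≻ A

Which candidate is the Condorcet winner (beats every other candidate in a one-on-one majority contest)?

D

D vs A: 58–0
D vs B: 39–19
D vs C: 36–22
D beats every other candidate.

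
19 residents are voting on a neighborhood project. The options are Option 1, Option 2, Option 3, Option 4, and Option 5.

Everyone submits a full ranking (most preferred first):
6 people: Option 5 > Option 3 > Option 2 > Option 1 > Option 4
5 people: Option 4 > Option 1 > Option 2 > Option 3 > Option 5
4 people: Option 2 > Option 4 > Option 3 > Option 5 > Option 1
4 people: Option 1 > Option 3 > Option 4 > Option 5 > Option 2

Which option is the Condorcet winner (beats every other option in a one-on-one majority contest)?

Option 3

Option 3 vs Option 1: 10–9
Option 3 vs Option 2: 10–9
Option 3 vs Option 4: 10–9
Option 3 vs Option 5: 13–6
Option 3 beats every other option.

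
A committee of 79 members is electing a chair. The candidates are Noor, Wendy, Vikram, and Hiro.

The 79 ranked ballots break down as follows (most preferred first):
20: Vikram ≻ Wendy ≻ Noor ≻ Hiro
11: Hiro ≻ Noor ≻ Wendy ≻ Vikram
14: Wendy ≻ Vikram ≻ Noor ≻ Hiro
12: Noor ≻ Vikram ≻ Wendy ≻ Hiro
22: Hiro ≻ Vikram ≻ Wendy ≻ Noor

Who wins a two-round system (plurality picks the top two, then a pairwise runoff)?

Round 1 first-place votes: Noor 12, Wendy 14, Vikram 20, Hiro 33. Hiro and Vikram advance.
Runoff: Hiro is ranked above Vikram on 33 ballots, Vikram above Hiro on 46.

Vikram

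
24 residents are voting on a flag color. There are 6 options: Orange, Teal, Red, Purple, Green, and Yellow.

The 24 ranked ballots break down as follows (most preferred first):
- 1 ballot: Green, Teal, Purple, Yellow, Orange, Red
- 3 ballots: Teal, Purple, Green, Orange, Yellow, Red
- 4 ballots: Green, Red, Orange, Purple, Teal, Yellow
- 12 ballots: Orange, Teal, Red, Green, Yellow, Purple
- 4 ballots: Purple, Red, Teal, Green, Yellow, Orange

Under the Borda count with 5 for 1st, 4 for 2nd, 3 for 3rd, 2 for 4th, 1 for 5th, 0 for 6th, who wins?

Orange: 1×1 + 3×2 + 4×3 + 12×5 + 4×0 = 79
Teal: 1×4 + 3×5 + 4×1 + 12×4 + 4×3 = 83
Red: 1×0 + 3×0 + 4×4 + 12×3 + 4×4 = 68
Purple: 1×3 + 3×4 + 4×2 + 12×0 + 4×5 = 43
Green: 1×5 + 3×3 + 4×5 + 12×2 + 4×2 = 66
Yellow: 1×2 + 3×1 + 4×0 + 12×1 + 4×1 = 21

Teal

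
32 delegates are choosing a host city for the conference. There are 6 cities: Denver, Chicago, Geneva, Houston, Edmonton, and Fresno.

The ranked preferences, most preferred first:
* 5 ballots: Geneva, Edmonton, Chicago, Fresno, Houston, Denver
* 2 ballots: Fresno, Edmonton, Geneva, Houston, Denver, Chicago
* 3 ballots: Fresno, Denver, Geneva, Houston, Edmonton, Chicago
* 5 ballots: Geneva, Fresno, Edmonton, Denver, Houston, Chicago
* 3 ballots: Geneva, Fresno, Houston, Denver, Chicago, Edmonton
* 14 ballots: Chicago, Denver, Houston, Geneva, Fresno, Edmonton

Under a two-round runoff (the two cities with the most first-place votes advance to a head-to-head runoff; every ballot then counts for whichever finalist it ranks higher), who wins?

Geneva

Round 1 first-place votes: Denver 0, Chicago 14, Geneva 13, Houston 0, Edmonton 0, Fresno 5. Chicago and Geneva advance.
Runoff: Chicago is ranked above Geneva on 14 ballots, Geneva above Chicago on 18.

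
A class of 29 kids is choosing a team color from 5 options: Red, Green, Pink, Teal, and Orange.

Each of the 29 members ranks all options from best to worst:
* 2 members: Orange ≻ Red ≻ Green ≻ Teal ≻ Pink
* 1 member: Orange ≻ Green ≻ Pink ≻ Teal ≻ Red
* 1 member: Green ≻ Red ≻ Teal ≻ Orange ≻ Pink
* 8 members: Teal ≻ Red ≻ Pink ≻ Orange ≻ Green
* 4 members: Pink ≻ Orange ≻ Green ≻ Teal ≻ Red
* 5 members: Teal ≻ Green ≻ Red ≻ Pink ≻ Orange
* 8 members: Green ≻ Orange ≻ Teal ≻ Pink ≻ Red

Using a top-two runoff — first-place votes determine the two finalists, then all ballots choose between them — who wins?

Green

Round 1 first-place votes: Red 0, Green 9, Pink 4, Teal 13, Orange 3. Teal and Green advance.
Runoff: Teal is ranked above Green on 13 ballots, Green above Teal on 16.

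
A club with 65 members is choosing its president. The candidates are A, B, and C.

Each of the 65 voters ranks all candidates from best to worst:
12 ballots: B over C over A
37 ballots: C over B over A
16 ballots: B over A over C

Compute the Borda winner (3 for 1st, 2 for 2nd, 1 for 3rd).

B

A: 12×1 + 37×1 + 16×2 = 81
B: 12×3 + 37×2 + 16×3 = 158
C: 12×2 + 37×3 + 16×1 = 151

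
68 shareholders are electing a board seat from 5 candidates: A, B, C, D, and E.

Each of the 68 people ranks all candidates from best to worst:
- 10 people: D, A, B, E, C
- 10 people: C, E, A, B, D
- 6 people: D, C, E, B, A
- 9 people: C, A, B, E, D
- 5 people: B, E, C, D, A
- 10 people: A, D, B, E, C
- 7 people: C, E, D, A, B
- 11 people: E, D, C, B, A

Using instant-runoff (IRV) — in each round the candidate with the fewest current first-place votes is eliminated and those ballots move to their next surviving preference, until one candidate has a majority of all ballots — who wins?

D

Round 1: A 10, B 5, C 26, D 16, E 11. B eliminated.
Round 2: A 10, C 26, D 16, E 16. A eliminated.
Round 3: C 26, D 26, E 16. E eliminated.
Round 4: C 31, D 37. D has a majority (≥35).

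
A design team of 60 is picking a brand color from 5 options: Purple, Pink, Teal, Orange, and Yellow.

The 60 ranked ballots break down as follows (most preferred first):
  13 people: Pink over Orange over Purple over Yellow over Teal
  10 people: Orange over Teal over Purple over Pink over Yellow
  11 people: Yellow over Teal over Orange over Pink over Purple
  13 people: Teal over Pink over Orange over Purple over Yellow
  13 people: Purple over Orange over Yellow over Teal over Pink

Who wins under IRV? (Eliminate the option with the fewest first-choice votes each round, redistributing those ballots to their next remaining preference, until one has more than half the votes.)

Teal

Round 1: Purple 13, Pink 13, Teal 13, Orange 10, Yellow 11. Orange eliminated.
Round 2: Purple 13, Pink 13, Teal 23, Yellow 11. Yellow eliminated.
Round 3: Purple 13, Pink 13, Teal 34. Teal has a majority (≥31).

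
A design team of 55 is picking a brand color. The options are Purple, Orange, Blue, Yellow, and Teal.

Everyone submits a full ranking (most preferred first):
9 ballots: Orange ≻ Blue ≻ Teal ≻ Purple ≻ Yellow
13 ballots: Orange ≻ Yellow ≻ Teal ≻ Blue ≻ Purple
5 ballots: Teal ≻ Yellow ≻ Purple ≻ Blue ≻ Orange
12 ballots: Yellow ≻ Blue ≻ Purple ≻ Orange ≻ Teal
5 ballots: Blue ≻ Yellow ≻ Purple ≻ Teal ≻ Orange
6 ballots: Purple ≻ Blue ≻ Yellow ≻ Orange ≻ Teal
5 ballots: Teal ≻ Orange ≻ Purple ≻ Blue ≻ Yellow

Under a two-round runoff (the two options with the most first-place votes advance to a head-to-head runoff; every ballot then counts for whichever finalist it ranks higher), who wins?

Yellow

Round 1 first-place votes: Purple 6, Orange 22, Blue 5, Yellow 12, Teal 10. Orange and Yellow advance.
Runoff: Orange is ranked above Yellow on 27 ballots, Yellow above Orange on 28.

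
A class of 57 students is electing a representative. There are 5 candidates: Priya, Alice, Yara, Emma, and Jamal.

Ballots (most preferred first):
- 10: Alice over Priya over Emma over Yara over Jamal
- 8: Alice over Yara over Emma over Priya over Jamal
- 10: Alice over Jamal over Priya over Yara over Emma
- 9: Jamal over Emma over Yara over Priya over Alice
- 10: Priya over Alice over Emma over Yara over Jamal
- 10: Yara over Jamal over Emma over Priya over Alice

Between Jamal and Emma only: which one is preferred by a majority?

Jamal

Jamal is ranked above Emma on 29 ballots; Emma above Jamal on 28.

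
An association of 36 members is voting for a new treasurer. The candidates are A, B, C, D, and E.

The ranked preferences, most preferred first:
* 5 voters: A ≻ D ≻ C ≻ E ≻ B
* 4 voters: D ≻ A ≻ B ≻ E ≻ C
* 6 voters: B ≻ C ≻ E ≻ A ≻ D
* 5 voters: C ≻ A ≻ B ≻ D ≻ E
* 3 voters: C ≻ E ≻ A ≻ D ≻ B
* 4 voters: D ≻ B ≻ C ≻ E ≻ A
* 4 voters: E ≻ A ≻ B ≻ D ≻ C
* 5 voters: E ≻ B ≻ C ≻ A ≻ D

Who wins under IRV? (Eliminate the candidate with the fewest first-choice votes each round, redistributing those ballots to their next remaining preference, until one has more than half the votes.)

Round 1: A 5, B 6, C 8, D 8, E 9. A eliminated.
Round 2: B 6, C 8, D 13, E 9. B eliminated.
Round 3: C 14, D 13, E 9. E eliminated.
Round 4: C 19, D 17. C has a majority (≥19).

C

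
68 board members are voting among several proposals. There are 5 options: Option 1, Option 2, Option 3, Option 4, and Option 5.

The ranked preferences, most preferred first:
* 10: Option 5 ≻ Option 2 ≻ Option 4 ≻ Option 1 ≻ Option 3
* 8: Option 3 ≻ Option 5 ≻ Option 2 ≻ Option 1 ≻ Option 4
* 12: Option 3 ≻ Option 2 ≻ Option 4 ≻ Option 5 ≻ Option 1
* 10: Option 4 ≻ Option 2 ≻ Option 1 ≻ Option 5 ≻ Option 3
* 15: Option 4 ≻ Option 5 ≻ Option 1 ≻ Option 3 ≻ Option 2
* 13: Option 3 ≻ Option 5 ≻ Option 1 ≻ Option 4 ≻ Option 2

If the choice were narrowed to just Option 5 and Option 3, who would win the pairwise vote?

Option 5

Option 5 is ranked above Option 3 on 35 ballots; Option 3 above Option 5 on 33.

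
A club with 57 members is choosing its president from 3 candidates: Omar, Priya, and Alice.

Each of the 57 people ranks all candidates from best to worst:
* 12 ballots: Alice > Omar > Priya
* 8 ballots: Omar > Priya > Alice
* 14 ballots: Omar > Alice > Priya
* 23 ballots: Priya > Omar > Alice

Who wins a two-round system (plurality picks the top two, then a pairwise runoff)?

Round 1 first-place votes: Omar 22, Priya 23, Alice 12. Priya and Omar advance.
Runoff: Priya is ranked above Omar on 23 ballots, Omar above Priya on 34.

Omar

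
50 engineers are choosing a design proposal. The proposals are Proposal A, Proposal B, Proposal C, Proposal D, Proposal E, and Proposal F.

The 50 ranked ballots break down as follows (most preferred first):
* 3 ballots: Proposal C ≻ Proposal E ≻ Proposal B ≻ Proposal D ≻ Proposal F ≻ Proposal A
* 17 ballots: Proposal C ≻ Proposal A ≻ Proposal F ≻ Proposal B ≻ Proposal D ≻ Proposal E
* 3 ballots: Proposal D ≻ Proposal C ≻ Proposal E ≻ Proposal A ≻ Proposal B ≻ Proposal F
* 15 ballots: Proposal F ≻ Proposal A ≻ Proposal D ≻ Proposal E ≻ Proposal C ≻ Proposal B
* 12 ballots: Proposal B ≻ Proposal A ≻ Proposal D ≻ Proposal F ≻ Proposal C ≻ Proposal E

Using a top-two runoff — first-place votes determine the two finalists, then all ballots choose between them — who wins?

Round 1 first-place votes: Proposal A 0, Proposal B 12, Proposal C 20, Proposal D 3, Proposal E 0, Proposal F 15. Proposal C and Proposal F advance.
Runoff: Proposal C is ranked above Proposal F on 23 ballots, Proposal F above Proposal C on 27.

Proposal F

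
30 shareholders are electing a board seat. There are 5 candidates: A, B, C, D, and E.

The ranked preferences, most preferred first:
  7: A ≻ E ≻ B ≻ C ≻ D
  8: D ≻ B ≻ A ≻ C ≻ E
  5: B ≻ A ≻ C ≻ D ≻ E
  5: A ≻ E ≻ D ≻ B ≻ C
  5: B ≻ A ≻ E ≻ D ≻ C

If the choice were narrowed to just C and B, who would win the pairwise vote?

B

C is ranked above B on 0 ballots; B above C on 30.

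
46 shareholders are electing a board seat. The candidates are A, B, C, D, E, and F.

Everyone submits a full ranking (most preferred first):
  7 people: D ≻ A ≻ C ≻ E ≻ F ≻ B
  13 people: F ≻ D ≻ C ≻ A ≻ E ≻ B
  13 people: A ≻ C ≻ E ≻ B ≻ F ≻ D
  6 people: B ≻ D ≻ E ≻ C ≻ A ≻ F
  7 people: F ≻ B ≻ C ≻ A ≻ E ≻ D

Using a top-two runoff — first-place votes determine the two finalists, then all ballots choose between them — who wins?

Round 1 first-place votes: A 13, B 6, C 0, D 7, E 0, F 20. F and A advance.
Runoff: F is ranked above A on 20 ballots, A above F on 26.

A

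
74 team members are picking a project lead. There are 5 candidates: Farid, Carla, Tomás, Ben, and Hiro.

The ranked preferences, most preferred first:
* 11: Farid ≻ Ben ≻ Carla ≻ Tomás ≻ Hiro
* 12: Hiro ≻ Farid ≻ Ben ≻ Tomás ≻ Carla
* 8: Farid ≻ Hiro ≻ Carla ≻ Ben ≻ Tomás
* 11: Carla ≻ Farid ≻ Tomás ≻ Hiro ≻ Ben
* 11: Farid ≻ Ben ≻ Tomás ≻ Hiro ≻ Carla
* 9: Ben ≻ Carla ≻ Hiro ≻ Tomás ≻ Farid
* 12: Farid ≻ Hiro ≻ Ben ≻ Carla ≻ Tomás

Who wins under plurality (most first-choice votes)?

First-place votes: Farid 42, Carla 11, Tomás 0, Ben 9, Hiro 12.

Farid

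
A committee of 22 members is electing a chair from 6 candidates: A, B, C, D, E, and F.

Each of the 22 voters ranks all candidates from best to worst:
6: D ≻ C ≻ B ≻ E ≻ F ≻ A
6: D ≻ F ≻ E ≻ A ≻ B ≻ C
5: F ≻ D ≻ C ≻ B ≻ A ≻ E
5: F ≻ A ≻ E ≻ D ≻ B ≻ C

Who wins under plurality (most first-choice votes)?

D

First-place votes: A 0, B 0, C 0, D 12, E 0, F 10.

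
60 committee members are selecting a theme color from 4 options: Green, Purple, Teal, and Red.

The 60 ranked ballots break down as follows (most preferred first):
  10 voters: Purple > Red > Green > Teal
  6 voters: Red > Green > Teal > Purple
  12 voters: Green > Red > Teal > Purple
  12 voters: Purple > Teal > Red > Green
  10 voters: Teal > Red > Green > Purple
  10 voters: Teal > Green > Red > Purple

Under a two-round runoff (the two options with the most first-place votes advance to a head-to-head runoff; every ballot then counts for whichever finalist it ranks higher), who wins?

Teal

Round 1 first-place votes: Green 12, Purple 22, Teal 20, Red 6. Purple and Teal advance.
Runoff: Purple is ranked above Teal on 22 ballots, Teal above Purple on 38.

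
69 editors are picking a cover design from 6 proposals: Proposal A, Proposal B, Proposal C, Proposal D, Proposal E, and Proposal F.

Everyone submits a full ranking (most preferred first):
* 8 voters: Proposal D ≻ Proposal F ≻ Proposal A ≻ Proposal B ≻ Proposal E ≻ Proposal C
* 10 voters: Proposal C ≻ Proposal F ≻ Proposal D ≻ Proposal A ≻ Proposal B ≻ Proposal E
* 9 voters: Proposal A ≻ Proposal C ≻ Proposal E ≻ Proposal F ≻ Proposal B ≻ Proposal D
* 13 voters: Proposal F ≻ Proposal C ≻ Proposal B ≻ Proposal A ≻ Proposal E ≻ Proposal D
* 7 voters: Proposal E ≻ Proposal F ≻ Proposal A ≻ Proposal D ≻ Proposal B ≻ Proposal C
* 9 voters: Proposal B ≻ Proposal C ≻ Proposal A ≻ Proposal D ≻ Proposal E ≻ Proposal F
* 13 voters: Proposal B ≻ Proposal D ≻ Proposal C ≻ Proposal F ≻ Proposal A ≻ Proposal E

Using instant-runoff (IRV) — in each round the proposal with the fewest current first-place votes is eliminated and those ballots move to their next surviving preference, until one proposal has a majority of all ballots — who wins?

Proposal F

Round 1: Proposal A 9, Proposal B 22, Proposal C 10, Proposal D 8, Proposal E 7, Proposal F 13. Proposal E eliminated.
Round 2: Proposal A 9, Proposal B 22, Proposal C 10, Proposal D 8, Proposal F 20. Proposal D eliminated.
Round 3: Proposal A 9, Proposal B 22, Proposal C 10, Proposal F 28. Proposal A eliminated.
Round 4: Proposal B 22, Proposal C 19, Proposal F 28. Proposal C eliminated.
Round 5: Proposal B 22, Proposal F 47. Proposal F has a majority (≥35).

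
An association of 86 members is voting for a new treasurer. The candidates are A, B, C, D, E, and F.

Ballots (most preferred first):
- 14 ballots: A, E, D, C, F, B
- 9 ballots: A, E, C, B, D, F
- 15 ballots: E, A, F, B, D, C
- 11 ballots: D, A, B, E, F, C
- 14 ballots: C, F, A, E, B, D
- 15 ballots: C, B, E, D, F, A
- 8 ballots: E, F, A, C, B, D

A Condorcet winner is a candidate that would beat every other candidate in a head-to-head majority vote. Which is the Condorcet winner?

A vs B: 71–15
A vs C: 57–29
A vs D: 60–26
A vs E: 48–38
A vs F: 49–37
A beats every other candidate.

A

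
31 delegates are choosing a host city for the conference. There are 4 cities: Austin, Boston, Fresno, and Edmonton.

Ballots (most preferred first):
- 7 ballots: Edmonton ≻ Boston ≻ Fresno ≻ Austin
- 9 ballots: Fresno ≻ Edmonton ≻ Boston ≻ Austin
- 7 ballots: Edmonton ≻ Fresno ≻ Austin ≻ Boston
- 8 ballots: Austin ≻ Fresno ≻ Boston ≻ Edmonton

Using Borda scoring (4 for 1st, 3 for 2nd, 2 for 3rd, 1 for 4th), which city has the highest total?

Austin: 7×1 + 9×1 + 7×2 + 8×4 = 62
Boston: 7×3 + 9×2 + 7×1 + 8×2 = 62
Fresno: 7×2 + 9×4 + 7×3 + 8×3 = 95
Edmonton: 7×4 + 9×3 + 7×4 + 8×1 = 91

Fresno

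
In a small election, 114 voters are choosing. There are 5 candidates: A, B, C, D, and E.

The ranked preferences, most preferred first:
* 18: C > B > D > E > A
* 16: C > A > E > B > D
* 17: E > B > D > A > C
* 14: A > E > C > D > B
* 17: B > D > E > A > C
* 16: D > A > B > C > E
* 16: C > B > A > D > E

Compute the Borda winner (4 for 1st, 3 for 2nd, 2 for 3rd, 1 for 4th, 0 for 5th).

B

A: 18×0 + 16×3 + 17×1 + 14×4 + 17×1 + 16×3 + 16×2 = 218
B: 18×3 + 16×1 + 17×3 + 14×0 + 17×4 + 16×2 + 16×3 = 269
C: 18×4 + 16×4 + 17×0 + 14×2 + 17×0 + 16×1 + 16×4 = 244
D: 18×2 + 16×0 + 17×2 + 14×1 + 17×3 + 16×4 + 16×1 = 215
E: 18×1 + 16×2 + 17×4 + 14×3 + 17×2 + 16×0 + 16×0 = 194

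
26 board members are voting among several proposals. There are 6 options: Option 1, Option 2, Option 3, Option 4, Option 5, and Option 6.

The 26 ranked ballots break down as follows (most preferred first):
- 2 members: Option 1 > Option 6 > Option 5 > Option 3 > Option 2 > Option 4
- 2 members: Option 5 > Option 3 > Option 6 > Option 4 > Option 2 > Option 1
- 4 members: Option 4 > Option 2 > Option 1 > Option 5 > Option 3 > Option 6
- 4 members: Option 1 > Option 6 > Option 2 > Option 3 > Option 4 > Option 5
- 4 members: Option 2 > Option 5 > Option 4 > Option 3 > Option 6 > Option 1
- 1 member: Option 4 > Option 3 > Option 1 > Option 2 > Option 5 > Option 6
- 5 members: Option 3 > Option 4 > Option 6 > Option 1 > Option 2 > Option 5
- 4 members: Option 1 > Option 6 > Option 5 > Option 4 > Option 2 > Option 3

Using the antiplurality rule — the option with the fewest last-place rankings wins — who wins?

Last-place votes: Option 1 6, Option 2 0, Option 3 4, Option 4 2, Option 5 9, Option 6 5.

Option 2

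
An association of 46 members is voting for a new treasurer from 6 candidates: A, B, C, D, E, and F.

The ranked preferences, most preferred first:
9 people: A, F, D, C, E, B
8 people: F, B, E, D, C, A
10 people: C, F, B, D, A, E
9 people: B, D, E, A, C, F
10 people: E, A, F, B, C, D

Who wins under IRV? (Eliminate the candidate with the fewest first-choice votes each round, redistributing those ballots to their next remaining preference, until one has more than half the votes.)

B

Round 1: A 9, B 9, C 10, D 0, E 10, F 8. D eliminated.
Round 2: A 9, B 9, C 10, E 10, F 8. F eliminated.
Round 3: A 9, B 17, C 10, E 10. A eliminated.
Round 4: B 17, C 19, E 10. E eliminated.
Round 5: B 27, C 19. B has a majority (≥24).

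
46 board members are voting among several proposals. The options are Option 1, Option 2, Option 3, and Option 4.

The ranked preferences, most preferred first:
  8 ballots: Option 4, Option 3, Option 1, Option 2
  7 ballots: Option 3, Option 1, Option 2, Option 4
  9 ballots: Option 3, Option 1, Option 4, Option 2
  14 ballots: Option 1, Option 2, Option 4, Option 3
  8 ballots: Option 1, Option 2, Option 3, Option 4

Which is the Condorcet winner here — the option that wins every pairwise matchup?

Option 3 vs Option 1: 24–22
Option 3 vs Option 2: 24–22
Option 3 vs Option 4: 24–22
Option 3 beats every other option.

Option 3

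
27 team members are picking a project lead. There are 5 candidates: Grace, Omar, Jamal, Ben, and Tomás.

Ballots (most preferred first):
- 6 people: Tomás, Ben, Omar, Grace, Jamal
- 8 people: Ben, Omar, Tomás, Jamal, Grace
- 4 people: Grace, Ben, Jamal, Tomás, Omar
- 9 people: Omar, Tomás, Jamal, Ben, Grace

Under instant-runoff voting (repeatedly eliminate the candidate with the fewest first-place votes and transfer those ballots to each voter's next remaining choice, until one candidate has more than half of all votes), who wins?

Round 1: Grace 4, Omar 9, Jamal 0, Ben 8, Tomás 6. Jamal eliminated.
Round 2: Grace 4, Omar 9, Ben 8, Tomás 6. Grace eliminated.
Round 3: Omar 9, Ben 12, Tomás 6. Tomás eliminated.
Round 4: Omar 9, Ben 18. Ben has a majority (≥14).

Ben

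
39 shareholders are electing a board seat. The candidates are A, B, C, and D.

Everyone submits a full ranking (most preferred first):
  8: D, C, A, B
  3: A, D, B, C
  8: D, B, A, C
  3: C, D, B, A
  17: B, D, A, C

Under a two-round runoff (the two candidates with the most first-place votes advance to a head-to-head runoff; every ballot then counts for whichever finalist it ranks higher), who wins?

Round 1 first-place votes: A 3, B 17, C 3, D 16. B and D advance.
Runoff: B is ranked above D on 17 ballots, D above B on 22.

D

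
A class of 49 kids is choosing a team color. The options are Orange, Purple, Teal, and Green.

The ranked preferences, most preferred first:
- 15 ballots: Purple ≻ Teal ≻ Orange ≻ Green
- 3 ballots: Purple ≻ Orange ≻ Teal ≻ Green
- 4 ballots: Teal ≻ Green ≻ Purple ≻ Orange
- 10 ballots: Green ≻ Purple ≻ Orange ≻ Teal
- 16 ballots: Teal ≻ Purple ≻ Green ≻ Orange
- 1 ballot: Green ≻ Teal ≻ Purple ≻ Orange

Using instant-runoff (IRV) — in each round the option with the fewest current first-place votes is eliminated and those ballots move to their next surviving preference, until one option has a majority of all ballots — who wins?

Round 1: Orange 0, Purple 18, Teal 20, Green 11. Orange eliminated.
Round 2: Purple 18, Teal 20, Green 11. Green eliminated.
Round 3: Purple 28, Teal 21. Purple has a majority (≥25).

Purple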